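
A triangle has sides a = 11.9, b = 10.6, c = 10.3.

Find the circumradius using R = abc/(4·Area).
First find the area with Heron's formula.
s = (11.9 + 10.6 + 10.3)/2 = 16.4
Area = √(s(s−a)(s−b)(s−c)) = √(16.4·4.5·5.8·6.1) ≈ √2611.04 ≈ 51.0984
abc = 11.9·10.6·10.3 = 1299.242
R = abc/(4·Area) ≈ 1299.242/(4·51.0984) = 1299.242/204.394 ≈ 6.35657

R = 6.357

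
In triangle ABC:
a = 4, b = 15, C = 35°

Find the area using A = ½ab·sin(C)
A = ½·a·b·sin(C) = ½·4·15·sin(35°)
sin(35°) ≈ 0.573576
A ≈ ½·60·0.573576 = 30·0.573576 ≈ 17.2073

Area = 17.21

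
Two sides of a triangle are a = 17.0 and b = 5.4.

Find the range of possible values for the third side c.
Triangle inequality: |a − b| < c < a + b
|a − b| = |17.0 − 5.4| = 11.6
a + b = 17.0 + 5.4 = 22.4

11.6 < c < 22.4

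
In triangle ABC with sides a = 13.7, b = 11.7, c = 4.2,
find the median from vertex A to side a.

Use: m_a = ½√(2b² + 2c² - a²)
m_a = ½√(2·11.7² + 2·4.2² − 13.7²) = ½√(2·136.89 + 2·17.64 − 187.69) = ½√(273.78 + 35.28 − 187.69) = ½√121.37
√121.37 ≈ 11.0168, so m_a ≈ 5.5084

m_a = 5.508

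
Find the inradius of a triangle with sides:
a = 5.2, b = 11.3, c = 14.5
r = Area/s where s is the semi-perimeter.
s = (5.2 + 11.3 + 14.5)/2 = 31/2 = 15.5
Area = √(s(s−a)(s−b)(s−c)) = √(15.5·10.3·4.2·1) ≈ √670.53 ≈ 25.8946
r ≈ 25.8946/15.5 ≈ 1.67062

r = 1.671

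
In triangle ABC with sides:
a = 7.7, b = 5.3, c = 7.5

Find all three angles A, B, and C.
Law of cosines for each angle (a² = 59.29, b² = 28.09, c² = 56.25):
cos(A) = (b² + c² − a²)/(2bc) = (28.09 + 56.25 − 59.29)/(2·5.3·7.5) = 25.05/79.5 ≈ 0.315094  ⇒  A ≈ 71.6335°
cos(B) = (a² + c² − b²)/(2ac) = (59.29 + 56.25 − 28.09)/(2·7.7·7.5) = 87.45/115.5 ≈ 0.757143  ⇒  B ≈ 40.787°
cos(C) = (a² + b² − c²)/(2ab) = (59.29 + 28.09 − 56.25)/(2·7.7·5.3) = 31.13/81.62 ≈ 0.381402  ⇒  C ≈ 67.5795°
Check: A + B + C ≈ 180°

A = 71.63°, B = 40.79°, C = 67.58°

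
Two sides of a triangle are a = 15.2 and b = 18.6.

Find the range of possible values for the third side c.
Triangle inequality: |a − b| < c < a + b
|a − b| = |15.2 − 18.6| = 3.4
a + b = 15.2 + 18.6 = 33.8

3.4 < c < 33.8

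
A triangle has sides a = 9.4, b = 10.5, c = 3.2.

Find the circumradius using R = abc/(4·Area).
First find the area with Heron's formula.
s = (9.4 + 10.5 + 3.2)/2 = 11.55
Area = √(s(s−a)(s−b)(s−c)) = √(11.55·2.15·1.05·8.35) ≈ √217.719 ≈ 14.7553
abc = 9.4·10.5·3.2 = 315.84
R = abc/(4·Area) ≈ 315.84/(4·14.7553) = 315.84/59.0212 ≈ 5.3513

R = 5.351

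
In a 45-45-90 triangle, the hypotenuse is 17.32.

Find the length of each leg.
In a 45-45-90 triangle hypotenuse = leg·√2, so leg = hypotenuse/√2.
Leg = 17.32/√2 ≈ 17.32/1.41421 ≈ 12.2471

Each leg = 12.25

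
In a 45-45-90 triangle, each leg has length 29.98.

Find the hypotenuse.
In a 45-45-90 triangle the sides are in ratio 1 : 1 : √2, so hypotenuse = leg·√2.
Hypotenuse = 29.98·√2 ≈ 29.98·1.41421 ≈ 42.3981

Hypotenuse = 29.98√2 = 42.4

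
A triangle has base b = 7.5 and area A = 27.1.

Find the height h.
A = ½·b·h  ⇒  h = 2A/b = 2·27.1/7.5 = 54.2/7.5 ≈ 7.22667

h = 7.227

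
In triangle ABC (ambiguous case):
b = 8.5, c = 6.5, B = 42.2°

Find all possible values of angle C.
b/sin(B) = c/sin(C)  ⇒  sin(C) = c·sin(B)/b = 6.5·sin(42.2°)/8.5
sin(42.2°) ≈ 0.671721
sin(C) ≈ 6.5·0.671721/8.5 ≈ 4.36618/8.5 ≈ 0.513669
Candidate 1: C₁ = arcsin(0.513669) ≈ 30.9085°  →  A = 180° − 42.2° − 30.9085° ≈ 106.891° > 0, valid
Candidate 2: C₂ = 180° − C₁ ≈ 149.091°  →  A = 180° − 42.2° − 149.091° ≈ -11.2915° ≤ 0, not a valid triangle

C = 30.91° (one solution)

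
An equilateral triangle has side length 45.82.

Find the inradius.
r = Area/s with s the semi-perimeter.
Area = (√3/4)·45.82² = (√3/4)·2099.4724 ≈ 0.433013·2099.4724 ≈ 909.098
s = 3·45.82/2 = 68.73
r ≈ 909.098/68.73 ≈ 13.2271
(Equivalently r = side/(2√3) = 45.82/3.4641 ≈ 13.2271.)

r = 13.23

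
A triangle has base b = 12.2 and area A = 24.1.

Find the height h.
A = ½·b·h  ⇒  h = 2A/b = 2·24.1/12.2 = 48.2/12.2 ≈ 3.95082

h = 3.951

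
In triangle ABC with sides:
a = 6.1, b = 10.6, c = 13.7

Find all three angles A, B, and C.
Law of cosines for each angle (a² = 37.21, b² = 112.36, c² = 187.69):
cos(A) = (b² + c² − a²)/(2bc) = (112.36 + 187.69 − 37.21)/(2·10.6·13.7) = 262.84/290.44 ≈ 0.904972  ⇒  A ≈ 25.1805°
cos(B) = (a² + c² − b²)/(2ac) = (37.21 + 187.69 − 112.36)/(2·6.1·13.7) = 112.54/167.14 ≈ 0.673328  ⇒  B ≈ 47.6756°
cos(C) = (a² + b² − c²)/(2ab) = (37.21 + 112.36 − 187.69)/(2·6.1·10.6) = -38.12/129.32 ≈ -0.294773  ⇒  C ≈ 107.144°
Check: A + B + C ≈ 180°

A = 25.18°, B = 47.68°, C = 107.1°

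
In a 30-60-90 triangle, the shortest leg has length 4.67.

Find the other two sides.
In a 30-60-90 triangle the sides are in ratio 1 : √3 : 2 (short leg : long leg : hypotenuse).
Long leg = 4.67·√3 ≈ 4.67·1.73205 ≈ 8.08868
Hypotenuse = 2·4.67 = 9.34

Long leg = 4.67√3 = 8.089, Hypotenuse = 9.34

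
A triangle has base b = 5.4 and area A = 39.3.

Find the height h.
A = ½·b·h  ⇒  h = 2A/b = 2·39.3/5.4 = 78.6/5.4 ≈ 14.5556

h = 14.56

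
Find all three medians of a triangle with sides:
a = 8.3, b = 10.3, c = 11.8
Median formula: m_a = ½√(2b² + 2c² − a²) (and cyclically). a² = 68.89, b² = 106.09, c² = 139.24.
m_a = ½√(2·106.09 + 2·139.24 − 68.89) = ½√421.77 ≈ ½·20.537 ≈ 10.2685
m_b = ½√(2·68.89 + 2·139.24 − 106.09) = ½√310.17 ≈ ½·17.6116 ≈ 8.80582
m_c = ½√(2·68.89 + 2·106.09 − 139.24) = ½√210.72 ≈ ½·14.5162 ≈ 7.2581

m_a = 10.27, m_b = 8.806, m_c = 7.258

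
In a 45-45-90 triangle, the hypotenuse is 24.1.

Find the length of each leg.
In a 45-45-90 triangle hypotenuse = leg·√2, so leg = hypotenuse/√2.
Leg = 24.1/√2 ≈ 24.1/1.41421 ≈ 17.0413

Each leg = 17.04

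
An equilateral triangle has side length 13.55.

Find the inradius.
r = Area/s with s the semi-perimeter.
Area = (√3/4)·13.55² = (√3/4)·183.6025 ≈ 0.433013·183.6025 ≈ 79.5022
s = 3·13.55/2 = 20.325
r ≈ 79.5022/20.325 ≈ 3.91155
(Equivalently r = side/(2√3) = 13.55/3.4641 ≈ 3.91155.)

r = 3.912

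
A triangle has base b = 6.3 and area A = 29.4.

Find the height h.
A = ½·b·h  ⇒  h = 2A/b = 2·29.4/6.3 = 58.8/6.3 ≈ 9.33333

h = 9.333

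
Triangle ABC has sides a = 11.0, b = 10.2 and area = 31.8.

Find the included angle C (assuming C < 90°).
Area = ½·a·b·sin(C)  ⇒  sin(C) = 2·Area/(a·b) = 2·31.8/(11.0·10.2) = 63.6/112.2 ≈ 0.566845
C = arcsin(0.566845) ≈ 34.5305° (taking the acute solution since C < 90°)

C = 34.53°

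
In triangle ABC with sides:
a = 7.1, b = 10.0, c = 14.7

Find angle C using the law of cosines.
c² = a² + b² − 2ab·cos(C)  ⇒  cos(C) = (a² + b² − c²)/(2ab)
cos(C) = (7.1² + 10.0² − 14.7²)/(2·7.1·10.0) = (50.41 + 100 − 216.09)/142 = -65.68/142 ≈ -0.462535
C = arccos(-0.462535) ≈ 117.551°

C = 117.6°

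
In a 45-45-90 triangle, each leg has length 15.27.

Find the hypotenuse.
In a 45-45-90 triangle the sides are in ratio 1 : 1 : √2, so hypotenuse = leg·√2.
Hypotenuse = 15.27·√2 ≈ 15.27·1.41421 ≈ 21.595

Hypotenuse = 15.27√2 = 21.6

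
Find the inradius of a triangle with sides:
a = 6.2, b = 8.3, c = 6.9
r = Area/s where s is the semi-perimeter.
s = (6.2 + 8.3 + 6.9)/2 = 21.4/2 = 10.7
Area = √(s(s−a)(s−b)(s−c)) = √(10.7·4.5·2.4·3.8) ≈ √439.128 ≈ 20.9554
r ≈ 20.9554/10.7 ≈ 1.95845

r = 1.958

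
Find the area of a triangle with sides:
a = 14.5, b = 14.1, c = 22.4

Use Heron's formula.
s = (14.5 + 14.1 + 22.4)/2 = 51/2 = 25.5
s − a = 11, s − b = 11.4, s − c = 3.1
s(s−a)(s−b)(s−c) = 25.5·11·11.4·3.1 ≈ 9912.87
Area = √9912.87 ≈ 99.5634

Area = 99.56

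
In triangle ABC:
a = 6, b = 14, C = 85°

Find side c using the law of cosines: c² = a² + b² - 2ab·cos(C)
c² = 6² + 14² − 2·6·14·cos(85°)
cos(85°) ≈ 0.0871557
c² ≈ 36 + 196 − 168·(0.0871557) ≈ 232 − 14.6422 ≈ 217.358
c ≈ √217.358 ≈ 14.7431

c = 14.74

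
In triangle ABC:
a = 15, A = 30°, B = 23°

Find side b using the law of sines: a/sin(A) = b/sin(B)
a/sin(A) = b/sin(B)  ⇒  b = a·sin(B)/sin(A) = 15·sin(23°)/sin(30°)
sin(23°) ≈ 0.390731, sin(30°) ≈ 0.5
b ≈ 15·0.390731/0.5 ≈ 5.86097/0.5 ≈ 11.7219

b = 11.72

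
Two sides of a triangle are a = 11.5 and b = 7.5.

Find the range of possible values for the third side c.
Triangle inequality: |a − b| < c < a + b
|a − b| = |11.5 − 7.5| = 4
a + b = 11.5 + 7.5 = 19

4 < c < 19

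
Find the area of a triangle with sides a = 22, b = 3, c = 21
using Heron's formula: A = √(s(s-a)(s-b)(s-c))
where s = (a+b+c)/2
s = (22 + 3 + 21)/2 = 46/2 = 23
s − a = 1, s − b = 20, s − c = 2
s(s−a)(s−b)(s−c) = 23·1·20·2 = 920
Area = √920 ≈ 30.3315

s = 23.0, Area = 30.33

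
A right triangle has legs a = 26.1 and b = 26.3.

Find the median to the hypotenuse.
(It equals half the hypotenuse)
Hypotenuse c = √(a² + b²) = √(681.21 + 691.69) = √1372.9 ≈ 37.0527
Median to hypotenuse = c/2 ≈ 37.0527/2 ≈ 18.5263

Median = 18.53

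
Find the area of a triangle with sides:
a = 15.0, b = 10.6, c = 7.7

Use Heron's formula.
s = (15.0 + 10.6 + 7.7)/2 = 33.3/2 = 16.65
s − a = 1.65, s − b = 6.05, s − c = 8.95
s(s−a)(s−b)(s−c) = 16.65·1.65·6.05·8.95 ≈ 1487.57
Area = √1487.57 ≈ 38.569

Area = 38.57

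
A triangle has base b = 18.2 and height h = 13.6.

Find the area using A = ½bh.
A = ½·b·h = ½·18.2·13.6 = ½·247.52 = 123.76

Area = 123.76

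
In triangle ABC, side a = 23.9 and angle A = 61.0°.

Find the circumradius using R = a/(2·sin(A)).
R = a/(2·sin(A)) = 23.9/(2·sin(61.0°))
sin(61.0°) ≈ 0.87462
R ≈ 23.9/(2·0.87462) = 23.9/1.74924 ≈ 13.6631

R = 13.66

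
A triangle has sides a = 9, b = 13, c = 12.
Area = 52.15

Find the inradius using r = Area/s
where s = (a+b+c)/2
s = (9 + 13 + 12)/2 = 34/2 = 17
r = Area/s = 52.15/17 ≈ 3.06765

r = 3.068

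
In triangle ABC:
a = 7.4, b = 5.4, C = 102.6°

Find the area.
Two sides and the included angle (SAS): A = ½·a·b·sin(C) = ½·7.4·5.4·sin(102.6°)
sin(102.6°) ≈ 0.975917
A ≈ ½·39.96·0.975917 = 19.98·0.975917 ≈ 19.4988

Area = 19.5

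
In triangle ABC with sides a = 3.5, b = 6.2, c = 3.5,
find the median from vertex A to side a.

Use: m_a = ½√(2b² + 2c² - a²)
m_a = ½√(2·6.2² + 2·3.5² − 3.5²) = ½√(2·38.44 + 2·12.25 − 12.25) = ½√(76.88 + 24.5 − 12.25) = ½√89.13
√89.13 ≈ 9.44087, so m_a ≈ 4.72043

m_a = 4.72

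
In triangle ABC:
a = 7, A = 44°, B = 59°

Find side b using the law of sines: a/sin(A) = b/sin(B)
a/sin(A) = b/sin(B)  ⇒  b = a·sin(B)/sin(A) = 7·sin(59°)/sin(44°)
sin(59°) ≈ 0.857167, sin(44°) ≈ 0.694658
b ≈ 7·0.857167/0.694658 ≈ 6.00017/0.694658 ≈ 8.63759

b = 8.638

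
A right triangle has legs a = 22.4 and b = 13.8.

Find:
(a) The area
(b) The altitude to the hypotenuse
(a) The legs are perpendicular, so Area = ½·a·b = ½·22.4·13.8 = ½·309.12 = 154.56
(b) Hypotenuse c = √(a² + b²) = √(501.76 + 190.44) = √692.2 ≈ 26.3097
    Area = ½·c·h_c  ⇒  h_c = 2·Area/c = 309.12/26.3097 ≈ 11.7493

Area = 154.56, h_c = 11.75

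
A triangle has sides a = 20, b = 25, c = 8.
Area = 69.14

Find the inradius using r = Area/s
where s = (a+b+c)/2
s = (20 + 25 + 8)/2 = 53/2 = 26.5
r = Area/s = 69.14/26.5 ≈ 2.60906

r = 2.609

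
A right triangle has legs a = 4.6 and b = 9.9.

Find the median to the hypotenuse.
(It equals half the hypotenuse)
Hypotenuse c = √(a² + b²) = √(21.16 + 98.01) = √119.17 ≈ 10.9165
Median to hypotenuse = c/2 ≈ 10.9165/2 ≈ 5.45825

Median = 5.458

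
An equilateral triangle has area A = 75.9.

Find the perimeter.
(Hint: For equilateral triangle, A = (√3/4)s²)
A = (√3/4)s²  ⇒  s² = 4A/√3 = 4·75.9/√3 = 303.6/1.73205 ≈ 175.284
s ≈ √175.284 ≈ 13.2395
Perimeter = 3s ≈ 3·13.2395 ≈ 39.7184

Perimeter = 39.72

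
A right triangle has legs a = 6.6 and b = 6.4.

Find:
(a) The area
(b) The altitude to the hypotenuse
(a) The legs are perpendicular, so Area = ½·a·b = ½·6.6·6.4 = ½·42.24 = 21.12
(b) Hypotenuse c = √(a² + b²) = √(43.56 + 40.96) = √84.52 ≈ 9.19348
    Area = ½·c·h_c  ⇒  h_c = 2·Area/c = 42.24/9.19348 ≈ 4.59456

Area = 21.12, h_c = 4.595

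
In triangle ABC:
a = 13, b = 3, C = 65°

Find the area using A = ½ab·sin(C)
A = ½·a·b·sin(C) = ½·13·3·sin(65°)
sin(65°) ≈ 0.906308
A ≈ ½·39·0.906308 = 19.5·0.906308 ≈ 17.673

Area = 17.67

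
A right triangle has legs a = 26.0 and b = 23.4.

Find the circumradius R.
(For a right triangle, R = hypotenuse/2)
Hypotenuse c = √(a² + b²) = √(676 + 547.56) = √1223.56 ≈ 34.9794
R = c/2 ≈ 34.9794/2 ≈ 17.4897

R = 17.49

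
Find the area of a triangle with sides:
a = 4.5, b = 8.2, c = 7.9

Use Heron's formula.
s = (4.5 + 8.2 + 7.9)/2 = 20.6/2 = 10.3
s − a = 5.8, s − b = 2.1, s − c = 2.4
s(s−a)(s−b)(s−c) = 10.3·5.8·2.1·2.4 ≈ 301.09
Area = √301.09 ≈ 17.3519

Area = 17.35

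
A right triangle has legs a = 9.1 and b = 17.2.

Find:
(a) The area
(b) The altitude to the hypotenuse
(a) The legs are perpendicular, so Area = ½·a·b = ½·9.1·17.2 = ½·156.52 = 78.26
(b) Hypotenuse c = √(a² + b²) = √(82.81 + 295.84) = √378.65 ≈ 19.4589
    Area = ½·c·h_c  ⇒  h_c = 2·Area/c = 156.52/19.4589 ≈ 8.04361

Area = 78.26, h_c = 8.044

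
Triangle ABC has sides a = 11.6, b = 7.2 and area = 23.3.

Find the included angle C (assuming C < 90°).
Area = ½·a·b·sin(C)  ⇒  sin(C) = 2·Area/(a·b) = 2·23.3/(11.6·7.2) = 46.6/83.52 ≈ 0.55795
C = arcsin(0.55795) ≈ 33.9142° (taking the acute solution since C < 90°)

C = 33.91°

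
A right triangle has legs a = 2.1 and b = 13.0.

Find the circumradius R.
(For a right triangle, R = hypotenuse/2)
Hypotenuse c = √(a² + b²) = √(4.41 + 169) = √173.41 ≈ 13.1685
R = c/2 ≈ 13.1685/2 ≈ 6.58426

R = 6.584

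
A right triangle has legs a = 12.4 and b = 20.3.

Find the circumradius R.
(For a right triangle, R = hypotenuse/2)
Hypotenuse c = √(a² + b²) = √(153.76 + 412.09) = √565.85 ≈ 23.7876
R = c/2 ≈ 23.7876/2 ≈ 11.8938

R = 11.89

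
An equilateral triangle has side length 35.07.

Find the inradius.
r = Area/s with s the semi-perimeter.
Area = (√3/4)·35.07² = (√3/4)·1229.9049 ≈ 0.433013·1229.9049 ≈ 532.564
s = 3·35.07/2 = 52.605
r ≈ 532.564/52.605 ≈ 10.1238
(Equivalently r = side/(2√3) = 35.07/3.4641 ≈ 10.1238.)

r = 10.12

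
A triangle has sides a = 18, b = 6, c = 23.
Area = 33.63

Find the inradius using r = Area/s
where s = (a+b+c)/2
s = (18 + 6 + 23)/2 = 47/2 = 23.5
r = Area/s = 33.63/23.5 ≈ 1.43106

r = 1.431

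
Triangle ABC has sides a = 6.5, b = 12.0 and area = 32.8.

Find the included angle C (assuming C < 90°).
Area = ½·a·b·sin(C)  ⇒  sin(C) = 2·Area/(a·b) = 2·32.8/(6.5·12.0) = 65.6/78 ≈ 0.841026
C = arcsin(0.841026) ≈ 57.2486° (taking the acute solution since C < 90°)

C = 57.25°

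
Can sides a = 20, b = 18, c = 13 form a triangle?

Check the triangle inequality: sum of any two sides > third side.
a + b vs c: 20 + 18 = 38 > 13  ✓
a + c vs b: 20 + 13 = 33 > 18  ✓
b + c vs a: 18 + 13 = 31 > 20  ✓

Yes, triangle inequality satisfied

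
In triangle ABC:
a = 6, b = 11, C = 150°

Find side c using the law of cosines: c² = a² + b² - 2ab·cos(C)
c² = 6² + 11² − 2·6·11·cos(150°)
cos(150°) ≈ -0.866025
c² ≈ 36 + 121 − 132·(-0.866025) ≈ 157 + 114.315 ≈ 271.315
c ≈ √271.315 ≈ 16.4717

c = 16.47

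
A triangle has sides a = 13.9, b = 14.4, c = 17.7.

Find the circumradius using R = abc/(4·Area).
First find the area with Heron's formula.
s = (13.9 + 14.4 + 17.7)/2 = 23
Area = √(s(s−a)(s−b)(s−c)) = √(23·9.1·8.6·5.3) ≈ √9539.89 ≈ 97.6724
abc = 13.9·14.4·17.7 = 3542.832
R = abc/(4·Area) ≈ 3542.832/(4·97.6724) = 3542.832/390.69 ≈ 9.06815

R = 9.068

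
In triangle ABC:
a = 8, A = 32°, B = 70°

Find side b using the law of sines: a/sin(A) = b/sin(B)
a/sin(A) = b/sin(B)  ⇒  b = a·sin(B)/sin(A) = 8·sin(70°)/sin(32°)
sin(70°) ≈ 0.939693, sin(32°) ≈ 0.529919
b ≈ 8·0.939693/0.529919 ≈ 7.51754/0.529919 ≈ 14.1862

b = 14.19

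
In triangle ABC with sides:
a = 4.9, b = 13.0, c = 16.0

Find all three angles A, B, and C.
Law of cosines for each angle (a² = 24.01, b² = 169, c² = 256):
cos(A) = (b² + c² − a²)/(2bc) = (169 + 256 − 24.01)/(2·13.0·16.0) = 400.99/416 ≈ 0.963918  ⇒  A ≈ 15.4382°
cos(B) = (a² + c² − b²)/(2ac) = (24.01 + 256 − 169)/(2·4.9·16.0) = 111.01/156.8 ≈ 0.707972  ⇒  B ≈ 44.9299°
cos(C) = (a² + b² − c²)/(2ab) = (24.01 + 169 − 256)/(2·4.9·13.0) = -62.99/127.4 ≈ -0.494427  ⇒  C ≈ 119.632°
Check: A + B + C ≈ 180°

A = 15.44°, B = 44.93°, C = 119.6°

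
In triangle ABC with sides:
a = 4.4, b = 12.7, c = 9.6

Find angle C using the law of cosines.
c² = a² + b² − 2ab·cos(C)  ⇒  cos(C) = (a² + b² − c²)/(2ab)
cos(C) = (4.4² + 12.7² − 9.6²)/(2·4.4·12.7) = (19.36 + 161.29 − 92.16)/111.76 = 88.49/111.76 ≈ 0.791786
C = arccos(0.791786) ≈ 37.6473°

C = 37.65°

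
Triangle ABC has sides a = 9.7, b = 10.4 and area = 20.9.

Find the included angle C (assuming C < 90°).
Area = ½·a·b·sin(C)  ⇒  sin(C) = 2·Area/(a·b) = 2·20.9/(9.7·10.4) = 41.8/100.88 ≈ 0.414354
C = arcsin(0.414354) ≈ 24.4786° (taking the acute solution since C < 90°)

C = 24.48°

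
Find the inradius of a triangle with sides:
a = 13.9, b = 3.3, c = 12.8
r = Area/s where s is the semi-perimeter.
s = (13.9 + 3.3 + 12.8)/2 = 30/2 = 15
Area = √(s(s−a)(s−b)(s−c)) = √(15·1.1·11.7·2.2) ≈ √424.71 ≈ 20.6085
r ≈ 20.6085/15 ≈ 1.3739

r = 1.374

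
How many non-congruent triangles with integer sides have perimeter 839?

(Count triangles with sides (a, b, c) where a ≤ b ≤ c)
Let a ≤ b ≤ c with a + b + c = 839. The only binding inequality is a + b > c, i.e. 839 − c > c, so c < 839/2; and c ≥ 839/3 since c is the largest side.
So 280 ≤ c ≤ 419. For each c, b runs from ⌈(839 − c)/2⌉ up to c (then a = 839 − b − c satisfies 1 ≤ a ≤ b automatically), giving c − ⌈(839 − c)/2⌉ + 1 choices.
Summing over c: 1 + 3 + 4 + 6 + … + 208 + 210  (140 terms, c = 280, …, 419) = 14770
Check (closed form: nearest integer to p²/48 for even p, (p+3)²/48 for odd p): (839+3)²/48 = 842²/48 = 708964/48 ≈ 14770.08 → 14770

14770 triangles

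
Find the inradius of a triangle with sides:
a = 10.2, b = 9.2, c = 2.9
r = Area/s where s is the semi-perimeter.
s = (10.2 + 9.2 + 2.9)/2 = 22.3/2 = 11.15
Area = √(s(s−a)(s−b)(s−c)) = √(11.15·0.95·1.95·8.25) ≈ √170.407 ≈ 13.054
r ≈ 13.054/11.15 ≈ 1.17076

r = 1.171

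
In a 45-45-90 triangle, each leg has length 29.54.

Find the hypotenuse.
In a 45-45-90 triangle the sides are in ratio 1 : 1 : √2, so hypotenuse = leg·√2.
Hypotenuse = 29.54·√2 ≈ 29.54·1.41421 ≈ 41.7759

Hypotenuse = 29.54√2 = 41.78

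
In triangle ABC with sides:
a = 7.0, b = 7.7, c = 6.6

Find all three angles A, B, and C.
Law of cosines for each angle (a² = 49, b² = 59.29, c² = 43.56):
cos(A) = (b² + c² − a²)/(2bc) = (59.29 + 43.56 − 49)/(2·7.7·6.6) = 53.85/101.64 ≈ 0.529811  ⇒  A ≈ 58.0073°
cos(B) = (a² + c² − b²)/(2ac) = (49 + 43.56 − 59.29)/(2·7.0·6.6) = 33.27/92.4 ≈ 0.360065  ⇒  B ≈ 68.8958°
cos(C) = (a² + b² − c²)/(2ab) = (49 + 59.29 − 43.56)/(2·7.0·7.7) = 64.73/107.8 ≈ 0.600464  ⇒  C ≈ 53.0969°
Check: A + B + C ≈ 180°

A = 58.01°, B = 68.9°, C = 53.1°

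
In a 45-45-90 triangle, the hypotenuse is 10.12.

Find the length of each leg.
In a 45-45-90 triangle hypotenuse = leg·√2, so leg = hypotenuse/√2.
Leg = 10.12/√2 ≈ 10.12/1.41421 ≈ 7.15592

Each leg = 7.156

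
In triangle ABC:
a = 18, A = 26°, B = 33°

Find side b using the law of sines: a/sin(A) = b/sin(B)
a/sin(A) = b/sin(B)  ⇒  b = a·sin(B)/sin(A) = 18·sin(33°)/sin(26°)
sin(33°) ≈ 0.544639, sin(26°) ≈ 0.438371
b ≈ 18·0.544639/0.438371 ≈ 9.8035/0.438371 ≈ 22.3635

b = 22.36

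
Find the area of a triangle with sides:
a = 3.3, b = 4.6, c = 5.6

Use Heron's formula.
s = (3.3 + 4.6 + 5.6)/2 = 13.5/2 = 6.75
s − a = 3.45, s − b = 2.15, s − c = 1.15
s(s−a)(s−b)(s−c) = 6.75·3.45·2.15·1.15 ≈ 57.5783
Area = √57.5783 ≈ 7.58804

Area = 7.588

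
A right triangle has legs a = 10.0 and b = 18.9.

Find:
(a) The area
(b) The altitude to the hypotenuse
(a) The legs are perpendicular, so Area = ½·a·b = ½·10.0·18.9 = ½·189 = 94.5
(b) Hypotenuse c = √(a² + b²) = √(100 + 357.21) = √457.21 ≈ 21.3825
    Area = ½·c·h_c  ⇒  h_c = 2·Area/c = 189/21.3825 ≈ 8.83902

Area = 94.5, h_c = 8.839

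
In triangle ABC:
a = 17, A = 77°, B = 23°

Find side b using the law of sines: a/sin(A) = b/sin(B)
a/sin(A) = b/sin(B)  ⇒  b = a·sin(B)/sin(A) = 17·sin(23°)/sin(77°)
sin(23°) ≈ 0.390731, sin(77°) ≈ 0.97437
b ≈ 17·0.390731/0.97437 ≈ 6.64243/0.97437 ≈ 6.81715

b = 6.817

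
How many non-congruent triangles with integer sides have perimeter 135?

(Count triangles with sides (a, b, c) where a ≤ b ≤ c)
Let a ≤ b ≤ c with a + b + c = 135. The only binding inequality is a + b > c, i.e. 135 − c > c, so c < 135/2; and c ≥ 135/3 since c is the largest side.
So 45 ≤ c ≤ 67. For each c, b runs from ⌈(135 − c)/2⌉ up to c (then a = 135 − b − c satisfies 1 ≤ a ≤ b automatically), giving c − ⌈(135 − c)/2⌉ + 1 choices.
Summing over c: 1 + 2 + 4 + 5 + … + 32 + 34  (23 terms, c = 45, …, 67) = 397
Check (closed form: nearest integer to p²/48 for even p, (p+3)²/48 for odd p): (135+3)²/48 = 138²/48 = 19044/48 ≈ 396.75 → 397

397 triangles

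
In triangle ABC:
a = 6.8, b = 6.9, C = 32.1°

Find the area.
Two sides and the included angle (SAS): A = ½·a·b·sin(C) = ½·6.8·6.9·sin(32.1°)
sin(32.1°) ≈ 0.531399
A ≈ ½·46.92·0.531399 = 23.46·0.531399 ≈ 12.4666

Area = 12.47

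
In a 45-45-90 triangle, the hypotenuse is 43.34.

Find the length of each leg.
In a 45-45-90 triangle hypotenuse = leg·√2, so leg = hypotenuse/√2.
Leg = 43.34/√2 ≈ 43.34/1.41421 ≈ 30.646

Each leg = 30.65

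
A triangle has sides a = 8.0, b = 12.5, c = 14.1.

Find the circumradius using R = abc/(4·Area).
First find the area with Heron's formula.
s = (8.0 + 12.5 + 14.1)/2 = 17.3
Area = √(s(s−a)(s−b)(s−c)) = √(17.3·9.3·4.8·3.2) ≈ √2471.27 ≈ 49.7119
abc = 8.0·12.5·14.1 = 1410
R = abc/(4·Area) ≈ 1410/(4·49.7119) = 1410/198.847 ≈ 7.09086

R = 7.091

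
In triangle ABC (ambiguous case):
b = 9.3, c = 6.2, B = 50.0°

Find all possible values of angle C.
b/sin(B) = c/sin(C)  ⇒  sin(C) = c·sin(B)/b = 6.2·sin(50.0°)/9.3
sin(50.0°) ≈ 0.766044
sin(C) ≈ 6.2·0.766044/9.3 ≈ 4.74948/9.3 ≈ 0.510696
Candidate 1: C₁ = arcsin(0.510696) ≈ 30.7102°  →  A = 180° − 50.0° − 30.7102° ≈ 99.2898° > 0, valid
Candidate 2: C₂ = 180° − C₁ ≈ 149.29°  →  A = 180° − 50.0° − 149.29° ≈ -19.2898° ≤ 0, not a valid triangle

C = 30.71° (one solution)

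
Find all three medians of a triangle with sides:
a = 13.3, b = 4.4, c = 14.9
Median formula: m_a = ½√(2b² + 2c² − a²) (and cyclically). a² = 176.89, b² = 19.36, c² = 222.01.
m_a = ½√(2·19.36 + 2·222.01 − 176.89) = ½√305.85 ≈ ½·17.4886 ≈ 8.74428
m_b = ½√(2·176.89 + 2·222.01 − 19.36) = ½√778.44 ≈ ½·27.9005 ≈ 13.9503
m_c = ½√(2·176.89 + 2·19.36 − 222.01) = ½√170.49 ≈ ½·13.0572 ≈ 6.52859

m_a = 8.744, m_b = 13.95, m_c = 6.529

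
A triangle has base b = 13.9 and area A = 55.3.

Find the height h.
A = ½·b·h  ⇒  h = 2A/b = 2·55.3/13.9 = 110.6/13.9 ≈ 7.95683

h = 7.957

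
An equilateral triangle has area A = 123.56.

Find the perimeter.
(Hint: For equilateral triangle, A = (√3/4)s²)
A = (√3/4)s²  ⇒  s² = 4A/√3 = 4·123.56/√3 = 494.24/1.73205 ≈ 285.35
s ≈ √285.35 ≈ 16.8923
Perimeter = 3s ≈ 3·16.8923 ≈ 50.6769

Perimeter = 50.68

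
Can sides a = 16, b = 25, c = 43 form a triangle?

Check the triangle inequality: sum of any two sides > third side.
a + b vs c: 16 + 25 = 41 ≤ 43  ✗
a + c vs b: 16 + 43 = 59 > 25  ✓
b + c vs a: 25 + 43 = 68 > 16  ✓

No: 16 + 25 = 41 is not > 43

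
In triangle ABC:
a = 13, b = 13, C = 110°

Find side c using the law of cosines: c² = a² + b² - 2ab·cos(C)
c² = 13² + 13² − 2·13·13·cos(110°)
cos(110°) ≈ -0.34202
c² ≈ 169 + 169 − 338·(-0.34202) ≈ 338 + 115.603 ≈ 453.603
c ≈ √453.603 ≈ 21.298

c = 21.3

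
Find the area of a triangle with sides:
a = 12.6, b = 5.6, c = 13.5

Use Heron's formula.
s = (12.6 + 5.6 + 13.5)/2 = 31.7/2 = 15.85
s − a = 3.25, s − b = 10.25, s − c = 2.35
s(s−a)(s−b)(s−c) = 15.85·3.25·10.25·2.35 ≈ 1240.81
Area = √1240.81 ≈ 35.2251

Area = 35.23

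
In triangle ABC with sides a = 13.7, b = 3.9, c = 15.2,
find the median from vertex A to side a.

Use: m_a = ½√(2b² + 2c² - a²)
m_a = ½√(2·3.9² + 2·15.2² − 13.7²) = ½√(2·15.21 + 2·231.04 − 187.69) = ½√(30.42 + 462.08 − 187.69) = ½√304.81
√304.81 ≈ 17.4588, so m_a ≈ 8.7294

m_a = 8.729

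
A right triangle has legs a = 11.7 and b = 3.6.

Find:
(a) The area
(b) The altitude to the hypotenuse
(a) The legs are perpendicular, so Area = ½·a·b = ½·11.7·3.6 = ½·42.12 = 21.06
(b) Hypotenuse c = √(a² + b²) = √(136.89 + 12.96) = √149.85 ≈ 12.2413
    Area = ½·c·h_c  ⇒  h_c = 2·Area/c = 42.12/12.2413 ≈ 3.4408

Area = 21.06, h_c = 3.441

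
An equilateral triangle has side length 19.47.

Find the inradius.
r = Area/s with s the semi-perimeter.
Area = (√3/4)·19.47² = (√3/4)·379.0809 ≈ 0.433013·379.0809 ≈ 164.147
s = 3·19.47/2 = 29.205
r ≈ 164.147/29.205 ≈ 5.6205
(Equivalently r = side/(2√3) = 19.47/3.4641 ≈ 5.6205.)

r = 5.621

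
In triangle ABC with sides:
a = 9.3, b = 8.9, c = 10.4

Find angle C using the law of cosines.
c² = a² + b² − 2ab·cos(C)  ⇒  cos(C) = (a² + b² − c²)/(2ab)
cos(C) = (9.3² + 8.9² − 10.4²)/(2·9.3·8.9) = (86.49 + 79.21 − 108.16)/165.54 = 57.54/165.54 ≈ 0.34759
C = arccos(0.34759) ≈ 69.66°

C = 69.66°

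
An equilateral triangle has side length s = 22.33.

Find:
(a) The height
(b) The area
(a) The height splits the triangle into two 30-60-90 halves: h = s·√3/2 = 22.33·1.73205/2 ≈ 38.6767/2 ≈ 19.3383
(b) Area = (√3/4)·s² = (√3/4)·22.33² = (√3/4)·498.6289 ≈ 0.433013·498.6289 ≈ 215.913

Height = 19.34, Area = 215.9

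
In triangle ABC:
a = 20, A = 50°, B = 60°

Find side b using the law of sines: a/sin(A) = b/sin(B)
a/sin(A) = b/sin(B)  ⇒  b = a·sin(B)/sin(A) = 20·sin(60°)/sin(50°)
sin(60°) ≈ 0.866025, sin(50°) ≈ 0.766044
b ≈ 20·0.866025/0.766044 ≈ 17.3205/0.766044 ≈ 22.6103

b = 22.61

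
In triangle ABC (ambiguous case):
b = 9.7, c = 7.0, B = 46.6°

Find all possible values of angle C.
b/sin(B) = c/sin(C)  ⇒  sin(C) = c·sin(B)/b = 7.0·sin(46.6°)/9.7
sin(46.6°) ≈ 0.726575
sin(C) ≈ 7.0·0.726575/9.7 ≈ 5.08602/9.7 ≈ 0.524332
Candidate 1: C₁ = arcsin(0.524332) ≈ 31.6233°  →  A = 180° − 46.6° − 31.6233° ≈ 101.777° > 0, valid
Candidate 2: C₂ = 180° − C₁ ≈ 148.377°  →  A = 180° − 46.6° − 148.377° ≈ -14.9767° ≤ 0, not a valid triangle

C = 31.62° (one solution)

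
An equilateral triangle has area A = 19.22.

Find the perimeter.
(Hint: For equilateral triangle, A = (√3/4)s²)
A = (√3/4)s²  ⇒  s² = 4A/√3 = 4·19.22/√3 = 76.88/1.73205 ≈ 44.3867
s ≈ √44.3867 ≈ 6.66233
Perimeter = 3s ≈ 3·6.66233 ≈ 19.987

Perimeter = 19.99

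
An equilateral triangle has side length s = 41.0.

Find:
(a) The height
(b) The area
(a) The height splits the triangle into two 30-60-90 halves: h = s·√3/2 = 41.0·1.73205/2 ≈ 71.0141/2 ≈ 35.507
(b) Area = (√3/4)·s² = (√3/4)·41.0² = (√3/4)·1681 ≈ 0.433013·1681 ≈ 727.894

Height = 35.51, Area = 727.9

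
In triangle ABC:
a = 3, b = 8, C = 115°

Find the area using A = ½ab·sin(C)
A = ½·a·b·sin(C) = ½·3·8·sin(115°)
sin(115°) ≈ 0.906308
A ≈ ½·24·0.906308 = 12·0.906308 ≈ 10.8757

Area = 10.88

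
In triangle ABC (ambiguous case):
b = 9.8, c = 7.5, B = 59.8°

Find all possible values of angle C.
b/sin(B) = c/sin(C)  ⇒  sin(C) = c·sin(B)/b = 7.5·sin(59.8°)/9.8
sin(59.8°) ≈ 0.864275
sin(C) ≈ 7.5·0.864275/9.8 ≈ 6.48206/9.8 ≈ 0.661435
Candidate 1: C₁ = arcsin(0.661435) ≈ 41.4094°  →  A = 180° − 59.8° − 41.4094° ≈ 78.7906° > 0, valid
Candidate 2: C₂ = 180° − C₁ ≈ 138.591°  →  A = 180° − 59.8° − 138.591° ≈ -18.3906° ≤ 0, not a valid triangle

C = 41.41° (one solution)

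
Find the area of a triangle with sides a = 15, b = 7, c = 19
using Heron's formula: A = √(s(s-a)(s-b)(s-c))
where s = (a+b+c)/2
s = (15 + 7 + 19)/2 = 41/2 = 20.5
s − a = 5.5, s − b = 13.5, s − c = 1.5
s(s−a)(s−b)(s−c) = 20.5·5.5·13.5·1.5 = 2283.1875
Area = √2283.1875 ≈ 47.7827

s = 20.5, Area = 47.78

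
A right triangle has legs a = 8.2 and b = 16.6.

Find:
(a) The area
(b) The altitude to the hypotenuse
(a) The legs are perpendicular, so Area = ½·a·b = ½·8.2·16.6 = ½·136.12 = 68.06
(b) Hypotenuse c = √(a² + b²) = √(67.24 + 275.56) = √342.8 ≈ 18.5149
    Area = ½·c·h_c  ⇒  h_c = 2·Area/c = 136.12/18.5149 ≈ 7.35193

Area = 68.06, h_c = 7.352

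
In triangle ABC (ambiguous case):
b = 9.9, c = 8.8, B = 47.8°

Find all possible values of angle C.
b/sin(B) = c/sin(C)  ⇒  sin(C) = c·sin(B)/b = 8.8·sin(47.8°)/9.9
sin(47.8°) ≈ 0.740805
sin(C) ≈ 8.8·0.740805/9.9 ≈ 6.51908/9.9 ≈ 0.658493
Candidate 1: C₁ = arcsin(0.658493) ≈ 41.185°  →  A = 180° − 47.8° − 41.185° ≈ 91.015° > 0, valid
Candidate 2: C₂ = 180° − C₁ ≈ 138.815°  →  A = 180° − 47.8° − 138.815° ≈ -6.615° ≤ 0, not a valid triangle

C = 41.19° (one solution)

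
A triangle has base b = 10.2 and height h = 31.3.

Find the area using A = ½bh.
A = ½·b·h = ½·10.2·31.3 = ½·319.26 = 159.63

Area = 159.63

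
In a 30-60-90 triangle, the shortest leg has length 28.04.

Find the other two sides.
In a 30-60-90 triangle the sides are in ratio 1 : √3 : 2 (short leg : long leg : hypotenuse).
Long leg = 28.04·√3 ≈ 28.04·1.73205 ≈ 48.5667
Hypotenuse = 2·28.04 = 56.08

Long leg = 28.04√3 = 48.57, Hypotenuse = 56.08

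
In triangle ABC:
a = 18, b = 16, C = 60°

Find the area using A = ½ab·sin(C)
A = ½·a·b·sin(C) = ½·18·16·sin(60°)
sin(60°) ≈ 0.866025
A ≈ ½·288·0.866025 = 144·0.866025 ≈ 124.708

Area = 124.7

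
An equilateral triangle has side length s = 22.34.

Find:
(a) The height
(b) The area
(a) The height splits the triangle into two 30-60-90 halves: h = s·√3/2 = 22.34·1.73205/2 ≈ 38.694/2 ≈ 19.347
(b) Area = (√3/4)·s² = (√3/4)·22.34² = (√3/4)·499.0756 ≈ 0.433013·499.0756 ≈ 216.106

Height = 19.35, Area = 216.1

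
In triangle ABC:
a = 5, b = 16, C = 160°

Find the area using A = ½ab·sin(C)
A = ½·a·b·sin(C) = ½·5·16·sin(160°)
sin(160°) ≈ 0.34202
A ≈ ½·80·0.34202 = 40·0.34202 ≈ 13.6808

Area = 13.68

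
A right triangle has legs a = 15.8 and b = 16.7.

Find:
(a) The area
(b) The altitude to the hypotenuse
(a) The legs are perpendicular, so Area = ½·a·b = ½·15.8·16.7 = ½·263.86 = 131.93
(b) Hypotenuse c = √(a² + b²) = √(249.64 + 278.89) = √528.53 ≈ 22.9898
    Area = ½·c·h_c  ⇒  h_c = 2·Area/c = 263.86/22.9898 ≈ 11.4773

Area = 131.93, h_c = 11.48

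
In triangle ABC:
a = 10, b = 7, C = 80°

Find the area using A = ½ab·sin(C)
A = ½·a·b·sin(C) = ½·10·7·sin(80°)
sin(80°) ≈ 0.984808
A ≈ ½·70·0.984808 = 35·0.984808 ≈ 34.4683

Area = 34.47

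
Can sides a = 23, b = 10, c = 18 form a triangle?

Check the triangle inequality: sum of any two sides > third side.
a + b vs c: 23 + 10 = 33 > 18  ✓
a + c vs b: 23 + 18 = 41 > 10  ✓
b + c vs a: 10 + 18 = 28 > 23  ✓

Yes, triangle inequality satisfied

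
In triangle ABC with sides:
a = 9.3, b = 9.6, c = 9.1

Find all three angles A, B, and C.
Law of cosines for each angle (a² = 86.49, b² = 92.16, c² = 82.81):
cos(A) = (b² + c² − a²)/(2bc) = (92.16 + 82.81 − 86.49)/(2·9.6·9.1) = 88.48/174.72 ≈ 0.50641  ⇒  A ≈ 59.575°
cos(B) = (a² + c² − b²)/(2ac) = (86.49 + 82.81 − 92.16)/(2·9.3·9.1) = 77.14/169.26 ≈ 0.455749  ⇒  B ≈ 62.8869°
cos(C) = (a² + b² − c²)/(2ab) = (86.49 + 92.16 − 82.81)/(2·9.3·9.6) = 95.84/178.56 ≈ 0.536738  ⇒  C ≈ 57.5381°
Check: A + B + C ≈ 180°

A = 59.57°, B = 62.89°, C = 57.54°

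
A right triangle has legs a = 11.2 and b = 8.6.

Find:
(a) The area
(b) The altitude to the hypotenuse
(a) The legs are perpendicular, so Area = ½·a·b = ½·11.2·8.6 = ½·96.32 = 48.16
(b) Hypotenuse c = √(a² + b²) = √(125.44 + 73.96) = √199.4 ≈ 14.1209
    Area = ½·c·h_c  ⇒  h_c = 2·Area/c = 96.32/14.1209 ≈ 6.82109

Area = 48.16, h_c = 6.821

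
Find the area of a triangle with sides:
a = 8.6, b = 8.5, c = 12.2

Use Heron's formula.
s = (8.6 + 8.5 + 12.2)/2 = 29.3/2 = 14.65
s − a = 6.05, s − b = 6.15, s − c = 2.45
s(s−a)(s−b)(s−c) = 14.65·6.05·6.15·2.45 ≈ 1335.47
Area = √1335.47 ≈ 36.5441

Area = 36.54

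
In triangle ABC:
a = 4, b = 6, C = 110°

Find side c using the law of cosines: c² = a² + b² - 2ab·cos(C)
c² = 4² + 6² − 2·4·6·cos(110°)
cos(110°) ≈ -0.34202
c² ≈ 16 + 36 − 48·(-0.34202) ≈ 52 + 16.417 ≈ 68.417
c ≈ √68.417 ≈ 8.27145

c = 8.271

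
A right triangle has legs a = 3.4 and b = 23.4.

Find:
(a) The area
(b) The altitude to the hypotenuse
(a) The legs are perpendicular, so Area = ½·a·b = ½·3.4·23.4 = ½·79.56 = 39.78
(b) Hypotenuse c = √(a² + b²) = √(11.56 + 547.56) = √559.12 ≈ 23.6457
    Area = ½·c·h_c  ⇒  h_c = 2·Area/c = 79.56/23.6457 ≈ 3.36467

Area = 39.78, h_c = 3.365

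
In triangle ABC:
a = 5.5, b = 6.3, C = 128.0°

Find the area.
Two sides and the included angle (SAS): A = ½·a·b·sin(C) = ½·5.5·6.3·sin(128.0°)
sin(128.0°) ≈ 0.788011
A ≈ ½·34.65·0.788011 = 17.325·0.788011 ≈ 13.6523

Area = 13.65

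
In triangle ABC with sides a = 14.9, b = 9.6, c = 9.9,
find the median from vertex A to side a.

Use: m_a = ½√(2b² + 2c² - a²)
m_a = ½√(2·9.6² + 2·9.9² − 14.9²) = ½√(2·92.16 + 2·98.01 − 222.01) = ½√(184.32 + 196.02 − 222.01) = ½√158.33
√158.33 ≈ 12.5829, so m_a ≈ 6.29146

m_a = 6.291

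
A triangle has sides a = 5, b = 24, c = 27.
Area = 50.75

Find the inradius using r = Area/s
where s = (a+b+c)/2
s = (5 + 24 + 27)/2 = 56/2 = 28
r = Area/s = 50.75/28 ≈ 1.8125

r = 1.812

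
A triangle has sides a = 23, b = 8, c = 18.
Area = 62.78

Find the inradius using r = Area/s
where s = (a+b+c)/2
s = (23 + 8 + 18)/2 = 49/2 = 24.5
r = Area/s = 62.78/24.5 ≈ 2.56245

r = 2.562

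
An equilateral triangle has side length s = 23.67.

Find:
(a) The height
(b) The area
(a) The height splits the triangle into two 30-60-90 halves: h = s·√3/2 = 23.67·1.73205/2 ≈ 40.9976/2 ≈ 20.4988
(b) Area = (√3/4)·s² = (√3/4)·23.67² = (√3/4)·560.2689 ≈ 0.433013·560.2689 ≈ 242.604

Height = 20.5, Area = 242.6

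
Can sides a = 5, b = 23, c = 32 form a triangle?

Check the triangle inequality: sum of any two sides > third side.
a + b vs c: 5 + 23 = 28 ≤ 32  ✗
a + c vs b: 5 + 32 = 37 > 23  ✓
b + c vs a: 23 + 32 = 55 > 5  ✓

No: 5 + 23 = 28 is not > 32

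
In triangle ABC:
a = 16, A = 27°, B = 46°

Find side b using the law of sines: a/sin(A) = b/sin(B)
a/sin(A) = b/sin(B)  ⇒  b = a·sin(B)/sin(A) = 16·sin(46°)/sin(27°)
sin(46°) ≈ 0.71934, sin(27°) ≈ 0.45399
b ≈ 16·0.71934/0.45399 ≈ 11.5094/0.45399 ≈ 25.3517

b = 25.35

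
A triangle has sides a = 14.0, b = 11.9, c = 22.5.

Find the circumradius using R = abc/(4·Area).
First find the area with Heron's formula.
s = (14.0 + 11.9 + 22.5)/2 = 24.2
Area = √(s(s−a)(s−b)(s−c)) = √(24.2·10.2·12.3·1.7) ≈ √5161.42 ≈ 71.8431
abc = 14.0·11.9·22.5 = 3748.5
R = abc/(4·Area) ≈ 3748.5/(4·71.8431) = 3748.5/287.372 ≈ 13.0441

R = 13.04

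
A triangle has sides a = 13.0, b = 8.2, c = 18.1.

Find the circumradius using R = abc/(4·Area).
First find the area with Heron's formula.
s = (13.0 + 8.2 + 18.1)/2 = 19.65
Area = √(s(s−a)(s−b)(s−c)) = √(19.65·6.65·11.45·1.55) ≈ √2319.11 ≈ 48.1571
abc = 13.0·8.2·18.1 = 1929.46
R = abc/(4·Area) ≈ 1929.46/(4·48.1571) = 1929.46/192.629 ≈ 10.0165

R = 10.02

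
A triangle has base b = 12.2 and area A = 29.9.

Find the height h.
A = ½·b·h  ⇒  h = 2A/b = 2·29.9/12.2 = 59.8/12.2 ≈ 4.90164

h = 4.902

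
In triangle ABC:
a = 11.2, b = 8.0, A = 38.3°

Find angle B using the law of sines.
a/sin(A) = b/sin(B)  ⇒  sin(B) = b·sin(A)/a = 8.0·sin(38.3°)/11.2
sin(38.3°) ≈ 0.619779
sin(B) ≈ 8.0·0.619779/11.2 ≈ 4.95823/11.2 ≈ 0.442699
B = arcsin(0.442699) ≈ 26.2762°
(Since b ≤ a we need B ≤ A, so the obtuse alternative 180° − 26.2762° ≈ 153.724° is rejected.)

B = 26.28°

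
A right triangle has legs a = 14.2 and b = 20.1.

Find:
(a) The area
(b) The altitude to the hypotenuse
(a) The legs are perpendicular, so Area = ½·a·b = ½·14.2·20.1 = ½·285.42 = 142.71
(b) Hypotenuse c = √(a² + b²) = √(201.64 + 404.01) = √605.65 ≈ 24.61
    Area = ½·c·h_c  ⇒  h_c = 2·Area/c = 285.42/24.61 ≈ 11.5977

Area = 142.71, h_c = 11.6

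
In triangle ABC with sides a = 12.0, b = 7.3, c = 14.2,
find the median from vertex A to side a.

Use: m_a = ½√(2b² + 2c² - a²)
m_a = ½√(2·7.3² + 2·14.2² − 12.0²) = ½√(2·53.29 + 2·201.64 − 144) = ½√(106.58 + 403.28 − 144) = ½√365.86
√365.86 ≈ 19.1275, so m_a ≈ 9.56373

m_a = 9.564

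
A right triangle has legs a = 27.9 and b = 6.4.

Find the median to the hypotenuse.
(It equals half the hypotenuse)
Hypotenuse c = √(a² + b²) = √(778.41 + 40.96) = √819.37 ≈ 28.6246
Median to hypotenuse = c/2 ≈ 28.6246/2 ≈ 14.3123

Median = 14.31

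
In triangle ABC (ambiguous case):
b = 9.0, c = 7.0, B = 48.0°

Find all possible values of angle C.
b/sin(B) = c/sin(C)  ⇒  sin(C) = c·sin(B)/b = 7.0·sin(48.0°)/9.0
sin(48.0°) ≈ 0.743145
sin(C) ≈ 7.0·0.743145/9.0 ≈ 5.20201/9.0 ≈ 0.578002
Candidate 1: C₁ = arcsin(0.578002) ≈ 35.3101°  →  A = 180° − 48.0° − 35.3101° ≈ 96.6899° > 0, valid
Candidate 2: C₂ = 180° − C₁ ≈ 144.69°  →  A = 180° − 48.0° − 144.69° ≈ -12.6899° ≤ 0, not a valid triangle

C = 35.31° (one solution)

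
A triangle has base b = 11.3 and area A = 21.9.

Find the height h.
A = ½·b·h  ⇒  h = 2A/b = 2·21.9/11.3 = 43.8/11.3 ≈ 3.87611

h = 3.876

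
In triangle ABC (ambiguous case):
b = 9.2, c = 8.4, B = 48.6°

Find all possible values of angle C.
b/sin(B) = c/sin(C)  ⇒  sin(C) = c·sin(B)/b = 8.4·sin(48.6°)/9.2
sin(48.6°) ≈ 0.750111
sin(C) ≈ 8.4·0.750111/9.2 ≈ 6.30093/9.2 ≈ 0.684884
Candidate 1: C₁ = arcsin(0.684884) ≈ 43.2265°  →  A = 180° − 48.6° − 43.2265° ≈ 88.1735° > 0, valid
Candidate 2: C₂ = 180° − C₁ ≈ 136.774°  →  A = 180° − 48.6° − 136.774° ≈ -5.3735° ≤ 0, not a valid triangle

C = 43.23° (one solution)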